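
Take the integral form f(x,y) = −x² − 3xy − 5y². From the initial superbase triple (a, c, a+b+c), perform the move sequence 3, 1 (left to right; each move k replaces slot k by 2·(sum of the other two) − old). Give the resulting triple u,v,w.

start (-1,-5,-9) = (f(1,0),f(0,1),f(1,1))
replace slot 3: 2·((-1)+(-5)) − (-9) = -3 → (-1,-5,-3)
replace slot 1: 2·((-5)+(-3)) − (-1) = -15 → (-15,-5,-3)

-15,-5,-3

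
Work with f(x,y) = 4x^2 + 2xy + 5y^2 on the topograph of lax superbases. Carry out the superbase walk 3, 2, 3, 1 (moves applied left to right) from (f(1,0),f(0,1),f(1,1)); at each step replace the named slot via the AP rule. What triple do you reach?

start (4,5,11) = (f(1,0),f(0,1),f(1,1))
replace slot 3: 2·(4+5) − 11 = 7 → (4,5,7)
replace slot 2: 2·(4+7) − 5 = 17 → (4,17,7)
replace slot 3: 2·(4+17) − 7 = 35 → (4,17,35)
replace slot 1: 2·(17+35) − 4 = 100 → (100,17,35)

100,17,35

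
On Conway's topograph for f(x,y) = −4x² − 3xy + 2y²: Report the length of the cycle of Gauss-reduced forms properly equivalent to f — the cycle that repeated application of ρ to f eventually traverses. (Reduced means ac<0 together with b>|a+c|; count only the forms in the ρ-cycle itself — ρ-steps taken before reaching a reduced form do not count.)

D = 41, ⌊√D⌋ = 6
descent: ρ → (2,3,-4)  [lands on river]
river: ρ → (-4,5,1)
river: ρ → (1,5,-4)
river: ρ → (-4,3,2)
river: ρ → (2,5,-2)
river: ρ → (-2,3,4)
river: ρ → (4,5,-1)
river: ρ → (-1,5,4)
river: ρ → (4,3,-2)
river: ρ → (-2,5,2)
ρ-cycle length = 10 (tail of 1 descent step not counted)

10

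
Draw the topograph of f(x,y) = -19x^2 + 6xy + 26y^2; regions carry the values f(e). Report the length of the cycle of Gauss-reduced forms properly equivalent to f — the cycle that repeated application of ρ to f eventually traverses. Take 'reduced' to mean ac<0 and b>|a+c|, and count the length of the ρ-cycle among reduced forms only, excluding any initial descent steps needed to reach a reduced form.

D = 2012, ⌊√D⌋ = 44
descent: ρ → (26,-6,-19)
descent: ρ → (-19,44,1)  [lands on river]
river: ρ → (1,44,-19)
river: ρ → (-19,32,13)
river: ρ → (13,20,-31)
river: ρ → (-31,42,2)
river: ρ → (2,42,-31)
river: ρ → (-31,20,13)
river: ρ → (13,32,-19)
ρ-cycle length = 8 (tail of 2 descent steps not counted)

8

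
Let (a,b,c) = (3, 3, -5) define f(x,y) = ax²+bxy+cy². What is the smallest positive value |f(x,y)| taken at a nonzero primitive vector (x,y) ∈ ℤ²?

river: ρ → (-5,7,1)
river: ρ → (1,7,-5)
river: ρ → (-5,3,3)
river: ρ → (3,3,-5)
closes: descent 0, river 4
min |a| on river = 1

1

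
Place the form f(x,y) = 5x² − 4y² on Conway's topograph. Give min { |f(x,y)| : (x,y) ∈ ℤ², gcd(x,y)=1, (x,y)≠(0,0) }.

descent: ρ → (-4,8,1)  [lands on river]
river: ρ → (1,8,-4)
closes: descent 1, river 2
min |a| on river = 1

1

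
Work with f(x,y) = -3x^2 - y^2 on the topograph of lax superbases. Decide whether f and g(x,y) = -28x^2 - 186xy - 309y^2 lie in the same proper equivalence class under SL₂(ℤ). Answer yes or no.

D₁ = -12, D₂ = -12
f is negative-definite; reduce −f:
−f: flip: (3,0,1)→(1,0,3)
−f: reduced (well bottom): (1,0,3) with a≤c, −a<b≤a
flip sign back: reduced form of f is (-1,0,-3)
g is negative-definite; reduce −g:
−g: translate: b→18 (≡186 mod 56), so (28,186,309)→(28,18,3)
−g: flip: (28,18,3)→(3,-18,28)
−g: translate: b→0 (≡-18 mod 6), so (3,-18,28)→(3,0,1)
−g: flip: (3,0,1)→(1,0,3)
−g: reduced (well bottom): (1,0,3) with a≤c, −a<b≤a
flip sign back: reduced form of g is (-1,0,-3)
reduced forms (-1, 0, -3) vs (-1, 0, -3) ⇒ equivalent

yes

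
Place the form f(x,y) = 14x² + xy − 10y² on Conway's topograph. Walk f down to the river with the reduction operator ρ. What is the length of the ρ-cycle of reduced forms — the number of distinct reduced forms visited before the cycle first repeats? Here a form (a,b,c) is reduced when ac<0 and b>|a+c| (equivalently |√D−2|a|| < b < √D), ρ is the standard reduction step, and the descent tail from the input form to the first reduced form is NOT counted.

D = 561, ⌊√D⌋ = 23
descent: ρ → (-10,19,5)  [lands on river]
river: ρ → (5,21,-6)
river: ρ → (-6,15,14)
river: ρ → (14,13,-7)
river: ρ → (-7,15,12)
river: ρ → (12,9,-10)
river: ρ → (-10,11,11)
river: ρ → (11,11,-10)
river: ρ → (-10,9,12)
river: ρ → (12,15,-7)
river: ρ → (-7,13,14)
river: ρ → (14,15,-6)
river: ρ → (-6,21,5)
river: ρ → (5,19,-10)
river: ρ → (-10,21,3)
river: ρ → (3,21,-10)
ρ-cycle length = 16 (tail of 1 descent step not counted)

16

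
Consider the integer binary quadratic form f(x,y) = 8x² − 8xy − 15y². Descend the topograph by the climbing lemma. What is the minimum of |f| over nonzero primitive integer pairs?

descent: ρ → (-15,8,8)  [lands on river]
river: ρ → (8,8,-15)
river: ρ → (-15,22,1)
river: ρ → (1,22,-15)
closes: descent 1, river 4
min |a| on river = 1

1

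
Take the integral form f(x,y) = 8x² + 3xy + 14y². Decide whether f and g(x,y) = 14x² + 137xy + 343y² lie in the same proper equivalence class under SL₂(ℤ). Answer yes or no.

D₁ = -439, D₂ = -439
f: reduced (well bottom): (8,3,14) with a≤c, −a<b≤a
g: translate: b→-3 (≡137 mod 28), so (14,137,343)→(14,-3,8)
g: flip: (14,-3,8)→(8,3,14)
g: reduced (well bottom): (8,3,14) with a≤c, −a<b≤a
reduced forms (8, 3, 14) vs (8, 3, 14) ⇒ equivalent

yes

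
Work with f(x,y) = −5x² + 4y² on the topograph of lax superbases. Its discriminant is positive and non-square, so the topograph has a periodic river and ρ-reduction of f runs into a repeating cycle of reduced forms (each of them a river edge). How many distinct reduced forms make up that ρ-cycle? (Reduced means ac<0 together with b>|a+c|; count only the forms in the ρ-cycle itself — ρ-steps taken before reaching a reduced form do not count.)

D = 80, ⌊√D⌋ = 8
descent: ρ → (4,8,-1)  [lands on river]
river: ρ → (-1,8,4)
ρ-cycle length = 2 (tail of 1 descent step not counted)

2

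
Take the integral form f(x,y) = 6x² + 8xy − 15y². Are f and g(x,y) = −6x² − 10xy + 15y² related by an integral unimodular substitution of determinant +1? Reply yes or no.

D₁ = 424, D₂ = 460
discriminants differ ⇒ not SL₂(ℤ)-equivalent

no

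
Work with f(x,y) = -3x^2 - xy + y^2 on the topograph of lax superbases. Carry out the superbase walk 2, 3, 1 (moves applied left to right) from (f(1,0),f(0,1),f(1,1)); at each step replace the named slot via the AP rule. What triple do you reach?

start (-3,1,-3) = (f(1,0),f(0,1),f(1,1))
replace slot 2: 2·((-3)+(-3)) − 1 = -13 → (-3,-13,-3)
replace slot 3: 2·((-3)+(-13)) − (-3) = -29 → (-3,-13,-29)
replace slot 1: 2·((-13)+(-29)) − (-3) = -81 → (-81,-13,-29)

-81,-13,-29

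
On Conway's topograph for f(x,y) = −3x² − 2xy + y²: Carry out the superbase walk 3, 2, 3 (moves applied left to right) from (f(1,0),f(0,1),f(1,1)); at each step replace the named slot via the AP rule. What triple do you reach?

start (-3,1,-4) = (f(1,0),f(0,1),f(1,1))
replace slot 3: 2·((-3)+1) − (-4) = 0 → (-3,1,0)
replace slot 2: 2·((-3)+0) − 1 = -7 → (-3,-7,0)
replace slot 3: 2·((-3)+(-7)) − 0 = -20 → (-3,-7,-20)

-3,-7,-20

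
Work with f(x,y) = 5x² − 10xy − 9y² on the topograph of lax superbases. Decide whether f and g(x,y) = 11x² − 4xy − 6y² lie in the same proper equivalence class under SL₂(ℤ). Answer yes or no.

D₁ = 280, D₂ = 280
river cycle of f (length 6): (-9, 10, 5), (5, 10, -9), (-9, 8, 6), (6, 16, -1), (-1, 16, 6), (6, 8, -9)
river cycle of g (length 6): (-6, 16, 1), (1, 16, -6), (-6, 8, 9), (9, 10, -5), (-5, 10, 9), (9, 8, -6)
cycles differ ⇒ inequivalent

no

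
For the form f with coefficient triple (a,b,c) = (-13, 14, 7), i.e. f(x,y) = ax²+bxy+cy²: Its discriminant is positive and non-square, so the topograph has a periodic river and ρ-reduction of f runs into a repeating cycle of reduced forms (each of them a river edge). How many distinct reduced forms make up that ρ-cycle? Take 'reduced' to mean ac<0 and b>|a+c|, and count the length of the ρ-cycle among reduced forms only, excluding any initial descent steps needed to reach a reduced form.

D = 560, ⌊√D⌋ = 23
river: ρ → (7,14,-13)
river: ρ → (-13,12,8)
river: ρ → (8,20,-5)
river: ρ → (-5,20,8)
river: ρ → (8,12,-13)
river: ρ → (-13,14,7)
ρ-cycle length = 6 (tail of 0 descent steps not counted)

6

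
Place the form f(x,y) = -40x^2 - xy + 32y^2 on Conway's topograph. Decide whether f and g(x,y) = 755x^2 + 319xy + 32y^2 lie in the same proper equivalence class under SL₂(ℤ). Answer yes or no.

D₁ = 5121, D₂ = 5121
river cycle of f (length 80): (32, 65, -7), (-7, 61, 50), (50, 39, -18), (-18, 69, 5), (5, 71, -4), (-4, 65, 56), (56, 47, -13), (-13, 57, 36), (36, 15, -34), (-34, 53, 17), … (70 more)
river cycle of g (length 80): (32, 65, -7), (-7, 61, 50), (50, 39, -18), (-18, 69, 5), (5, 71, -4), (-4, 65, 56), (56, 47, -13), (-13, 57, 36), (36, 15, -34), (-34, 53, 17), … (70 more)
cycles coincide ⇒ equivalent

yes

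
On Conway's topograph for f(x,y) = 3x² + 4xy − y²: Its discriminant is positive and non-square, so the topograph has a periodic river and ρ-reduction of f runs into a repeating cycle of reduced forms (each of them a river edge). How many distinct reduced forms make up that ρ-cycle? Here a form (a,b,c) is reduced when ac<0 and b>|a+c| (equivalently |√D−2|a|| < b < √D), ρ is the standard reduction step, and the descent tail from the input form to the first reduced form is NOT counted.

D = 28, ⌊√D⌋ = 5
river: ρ → (-1,4,3)
river: ρ → (3,2,-2)
river: ρ → (-2,2,3)
river: ρ → (3,4,-1)
ρ-cycle length = 4 (tail of 0 descent steps not counted)

4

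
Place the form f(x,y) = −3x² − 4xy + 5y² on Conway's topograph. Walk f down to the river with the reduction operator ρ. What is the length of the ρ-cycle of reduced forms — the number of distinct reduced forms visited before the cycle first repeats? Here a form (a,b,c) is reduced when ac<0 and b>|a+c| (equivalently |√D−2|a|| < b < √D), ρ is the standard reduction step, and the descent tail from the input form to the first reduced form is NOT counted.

D = 76, ⌊√D⌋ = 8
descent: ρ → (5,4,-3)  [lands on river]
river: ρ → (-3,8,1)
river: ρ → (1,8,-3)
river: ρ → (-3,4,5)
river: ρ → (5,6,-2)
river: ρ → (-2,6,5)
ρ-cycle length = 6 (tail of 1 descent step not counted)

6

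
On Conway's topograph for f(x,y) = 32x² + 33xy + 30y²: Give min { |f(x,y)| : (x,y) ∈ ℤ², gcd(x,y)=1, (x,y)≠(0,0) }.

translate: b→-31 (≡33 mod 64), so (32,33,30)→(32,-31,29)
flip: (32,-31,29)→(29,31,32)
translate: b→-27 (≡31 mod 58), so (29,31,32)→(29,-27,30)
reduced (well bottom): (29,-27,30) with a≤c, −a<b≤a
well minimum = a = 29

29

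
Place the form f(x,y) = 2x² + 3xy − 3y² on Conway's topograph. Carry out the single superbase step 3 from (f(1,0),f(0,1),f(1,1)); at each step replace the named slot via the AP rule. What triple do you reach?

start (2,-3,2) = (f(1,0),f(0,1),f(1,1))
replace slot 3: 2·(2+(-3)) − 2 = -4 → (2,-3,-4)

2,-3,-4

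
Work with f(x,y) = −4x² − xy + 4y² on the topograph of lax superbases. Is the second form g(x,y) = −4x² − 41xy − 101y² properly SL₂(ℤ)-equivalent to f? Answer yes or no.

D₁ = 65, D₂ = 65
river cycle of f (length 6): (4, 1, -4), (-4, 7, 1), (1, 7, -4), (-4, 1, 4), (4, 7, -1), (-1, 7, 4)
river cycle of g (length 6): (-4, 7, 1), (1, 7, -4), (-4, 1, 4), (4, 7, -1), (-1, 7, 4), (4, 1, -4)
cycles coincide ⇒ equivalent

yes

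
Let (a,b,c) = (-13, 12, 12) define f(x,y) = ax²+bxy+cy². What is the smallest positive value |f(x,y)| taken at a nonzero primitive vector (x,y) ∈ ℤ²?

river: ρ → (12,12,-13)
river: ρ → (-13,14,11)
river: ρ → (11,8,-16)
river: ρ → (-16,24,3)
river: ρ → (3,24,-16)
river: ρ → (-16,8,11)
river: ρ → (11,14,-13)
river: ρ → (-13,12,12)
closes: descent 0, river 8
min |a| on river = 3

3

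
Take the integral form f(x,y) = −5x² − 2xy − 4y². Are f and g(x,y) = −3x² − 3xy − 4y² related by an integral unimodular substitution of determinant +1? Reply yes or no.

D₁ = -76, D₂ = -39
discriminants differ ⇒ not SL₂(ℤ)-equivalent

no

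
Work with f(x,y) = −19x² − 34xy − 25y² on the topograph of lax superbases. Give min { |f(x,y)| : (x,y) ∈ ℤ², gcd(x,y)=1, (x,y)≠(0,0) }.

translate: b→-4 (≡34 mod 38), so (19,34,25)→(19,-4,10)
flip: (19,-4,10)→(10,4,19)
reduced (well bottom): (10,4,19) with a≤c, −a<b≤a
well minimum |f| = |-10| = 10 (negative-definite)

10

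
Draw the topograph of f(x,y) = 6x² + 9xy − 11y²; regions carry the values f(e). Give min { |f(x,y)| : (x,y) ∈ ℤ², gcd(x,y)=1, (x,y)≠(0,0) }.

river: ρ → (-11,13,4)
river: ρ → (4,11,-14)
river: ρ → (-14,17,1)
river: ρ → (1,17,-14)
river: ρ → (-14,11,4)
river: ρ → (4,13,-11)
river: ρ → (-11,9,6)
river: ρ → (6,15,-5)
river: ρ → (-5,15,6)
river: ρ → (6,9,-11)
closes: descent 0, river 10
min |a| on river = 1

1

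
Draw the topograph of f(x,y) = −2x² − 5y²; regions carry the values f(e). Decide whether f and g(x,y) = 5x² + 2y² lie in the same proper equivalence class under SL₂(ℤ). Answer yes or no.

D₁ = -40, D₂ = -40
f is negative-definite; reduce −f:
−f: reduced (well bottom): (2,0,5) with a≤c, −a<b≤a
flip sign back: reduced form of f is (-2,0,-5)
g: flip: (5,0,2)→(2,0,5)
g: reduced (well bottom): (2,0,5) with a≤c, −a<b≤a
reduced forms (-2, 0, -5) vs (2, 0, 5) ⇒ inequivalent

no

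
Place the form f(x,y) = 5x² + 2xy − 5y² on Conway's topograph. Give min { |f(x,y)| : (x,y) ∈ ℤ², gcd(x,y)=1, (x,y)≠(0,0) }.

river: ρ → (-5,8,2)
river: ρ → (2,8,-5)
river: ρ → (-5,2,5)
river: ρ → (5,8,-2)
river: ρ → (-2,8,5)
river: ρ → (5,2,-5)
closes: descent 0, river 6
min |a| on river = 2

2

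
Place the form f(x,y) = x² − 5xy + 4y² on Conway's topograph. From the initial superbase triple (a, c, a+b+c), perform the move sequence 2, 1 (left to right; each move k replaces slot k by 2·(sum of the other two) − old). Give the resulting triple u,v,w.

start (1,4,0) = (f(1,0),f(0,1),f(1,1))
replace slot 2: 2·(1+0) − 4 = -2 → (1,-2,0)
replace slot 1: 2·((-2)+0) − 1 = -5 → (-5,-2,0)

-5,-2,0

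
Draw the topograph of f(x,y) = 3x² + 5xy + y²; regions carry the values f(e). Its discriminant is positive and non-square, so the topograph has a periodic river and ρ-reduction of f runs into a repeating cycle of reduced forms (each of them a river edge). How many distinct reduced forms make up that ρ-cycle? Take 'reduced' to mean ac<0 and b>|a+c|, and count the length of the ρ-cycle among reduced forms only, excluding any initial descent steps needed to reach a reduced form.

D = 13, ⌊√D⌋ = 3
descent: ρ → (1,3,-1)  [lands on river]
river: ρ → (-1,3,1)
ρ-cycle length = 2 (tail of 1 descent step not counted)

2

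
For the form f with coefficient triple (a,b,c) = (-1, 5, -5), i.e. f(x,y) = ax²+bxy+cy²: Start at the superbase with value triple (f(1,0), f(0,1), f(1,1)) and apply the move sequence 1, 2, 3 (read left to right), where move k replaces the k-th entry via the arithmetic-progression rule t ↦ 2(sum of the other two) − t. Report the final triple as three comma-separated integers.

start (-1,-5,-1) = (f(1,0),f(0,1),f(1,1))
replace slot 1: 2·((-5)+(-1)) − (-1) = -11 → (-11,-5,-1)
replace slot 2: 2·((-11)+(-1)) − (-5) = -19 → (-11,-19,-1)
replace slot 3: 2·((-11)+(-19)) − (-1) = -59 → (-11,-19,-59)

-11,-19,-59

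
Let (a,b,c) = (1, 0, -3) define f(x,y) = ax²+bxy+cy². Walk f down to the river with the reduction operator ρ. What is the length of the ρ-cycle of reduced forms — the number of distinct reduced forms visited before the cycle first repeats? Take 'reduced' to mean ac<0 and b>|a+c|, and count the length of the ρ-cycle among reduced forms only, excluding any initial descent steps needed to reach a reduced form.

D = 12, ⌊√D⌋ = 3
descent: ρ → (-3,0,1)
descent: ρ → (1,2,-2)  [lands on river]
river: ρ → (-2,2,1)
ρ-cycle length = 2 (tail of 2 descent steps not counted)

2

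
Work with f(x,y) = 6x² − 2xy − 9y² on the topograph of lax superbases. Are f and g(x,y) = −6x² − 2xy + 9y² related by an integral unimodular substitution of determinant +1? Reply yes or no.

D₁ = 220, D₂ = 220
river cycle of f (length 4): (6, 10, -5), (-5, 10, 6), (6, 14, -1), (-1, 14, 6)
river cycle of g (length 4): (-6, 10, 5), (5, 10, -6), (-6, 14, 1), (1, 14, -6)
cycles differ ⇒ inequivalent

no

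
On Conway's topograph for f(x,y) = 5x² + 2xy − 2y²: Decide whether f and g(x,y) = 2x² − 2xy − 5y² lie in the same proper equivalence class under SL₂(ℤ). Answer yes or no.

D₁ = 44, D₂ = 44
river cycle of f (length 2): (-2, 6, 1), (1, 6, -2)
river cycle of g (length 2): (2, 6, -1), (-1, 6, 2)
cycles differ ⇒ inequivalent

no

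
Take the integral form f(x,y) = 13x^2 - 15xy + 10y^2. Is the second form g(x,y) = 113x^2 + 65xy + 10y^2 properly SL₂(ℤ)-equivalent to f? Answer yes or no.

D₁ = -295, D₂ = -295
f: translate: b→11 (≡-15 mod 26), so (13,-15,10)→(13,11,8)
f: flip: (13,11,8)→(8,-11,13)
f: translate: b→5 (≡-11 mod 16), so (8,-11,13)→(8,5,10)
f: reduced (well bottom): (8,5,10) with a≤c, −a<b≤a
g: flip: (113,65,10)→(10,-65,113)
g: translate: b→-5 (≡-65 mod 20), so (10,-65,113)→(10,-5,8)
g: flip: (10,-5,8)→(8,5,10)
g: reduced (well bottom): (8,5,10) with a≤c, −a<b≤a
reduced forms (8, 5, 10) vs (8, 5, 10) ⇒ equivalent

yes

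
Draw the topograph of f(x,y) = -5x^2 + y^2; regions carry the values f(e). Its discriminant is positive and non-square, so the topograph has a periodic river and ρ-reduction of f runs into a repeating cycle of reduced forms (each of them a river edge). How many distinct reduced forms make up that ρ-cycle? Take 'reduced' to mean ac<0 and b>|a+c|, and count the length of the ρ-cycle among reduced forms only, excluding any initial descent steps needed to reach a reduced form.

D = 20, ⌊√D⌋ = 4
descent: ρ → (1,4,-1)  [lands on river]
river: ρ → (-1,4,1)
ρ-cycle length = 2 (tail of 1 descent step not counted)

2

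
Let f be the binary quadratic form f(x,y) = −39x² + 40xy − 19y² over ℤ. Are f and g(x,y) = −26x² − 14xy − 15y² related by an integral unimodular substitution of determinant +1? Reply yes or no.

D₁ = -1364, D₂ = -1364
f is negative-definite; reduce −f:
−f: translate: b→38 (≡-40 mod 78), so (39,-40,19)→(39,38,18)
−f: flip: (39,38,18)→(18,-38,39)
−f: translate: b→-2 (≡-38 mod 36), so (18,-38,39)→(18,-2,19)
−f: reduced (well bottom): (18,-2,19) with a≤c, −a<b≤a
flip sign back: reduced form of f is (-18,2,-19)
g is negative-definite; reduce −g:
−g: flip: (26,14,15)→(15,-14,26)
−g: reduced (well bottom): (15,-14,26) with a≤c, −a<b≤a
flip sign back: reduced form of g is (-15,14,-26)
reduced forms (-18, 2, -19) vs (-15, 14, -26) ⇒ inequivalent

no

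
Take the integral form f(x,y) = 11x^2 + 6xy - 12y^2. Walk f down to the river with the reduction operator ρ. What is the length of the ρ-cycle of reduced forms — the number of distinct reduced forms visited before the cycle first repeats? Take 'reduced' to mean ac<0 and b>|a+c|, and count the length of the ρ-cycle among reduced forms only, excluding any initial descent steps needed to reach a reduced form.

D = 564, ⌊√D⌋ = 23
river: ρ → (-12,18,5)
river: ρ → (5,22,-4)
river: ρ → (-4,18,15)
river: ρ → (15,12,-7)
river: ρ → (-7,16,11)
river: ρ → (11,6,-12)
ρ-cycle length = 6 (tail of 0 descent steps not counted)

6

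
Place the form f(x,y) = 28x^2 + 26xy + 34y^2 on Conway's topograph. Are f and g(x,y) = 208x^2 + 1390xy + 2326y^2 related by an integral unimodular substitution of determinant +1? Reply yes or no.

D₁ = -3132, D₂ = -3132
f: reduced (well bottom): (28,26,34) with a≤c, −a<b≤a
g: translate: b→142 (≡1390 mod 416), so (208,1390,2326)→(208,142,28)
g: flip: (208,142,28)→(28,-142,208)
g: translate: b→26 (≡-142 mod 56), so (28,-142,208)→(28,26,34)
g: reduced (well bottom): (28,26,34) with a≤c, −a<b≤a
reduced forms (28, 26, 34) vs (28, 26, 34) ⇒ equivalent

yes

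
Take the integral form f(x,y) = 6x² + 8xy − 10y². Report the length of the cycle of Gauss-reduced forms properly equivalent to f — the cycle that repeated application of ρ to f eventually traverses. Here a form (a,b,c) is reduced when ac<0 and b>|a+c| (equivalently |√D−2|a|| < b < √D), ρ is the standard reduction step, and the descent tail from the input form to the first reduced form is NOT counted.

D = 304, ⌊√D⌋ = 17
river: ρ → (-10,12,4)
river: ρ → (4,12,-10)
river: ρ → (-10,8,6)
river: ρ → (6,16,-2)
river: ρ → (-2,16,6)
river: ρ → (6,8,-10)
ρ-cycle length = 6 (tail of 0 descent steps not counted)

6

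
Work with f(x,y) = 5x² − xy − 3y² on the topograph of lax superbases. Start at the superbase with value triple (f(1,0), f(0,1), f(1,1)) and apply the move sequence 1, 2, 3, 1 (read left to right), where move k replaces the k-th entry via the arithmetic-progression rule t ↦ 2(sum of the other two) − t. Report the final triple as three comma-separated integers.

start (5,-3,1) = (f(1,0),f(0,1),f(1,1))
replace slot 1: 2·((-3)+1) − 5 = -9 → (-9,-3,1)
replace slot 2: 2·((-9)+1) − (-3) = -13 → (-9,-13,1)
replace slot 3: 2·((-9)+(-13)) − 1 = -45 → (-9,-13,-45)
replace slot 1: 2·((-13)+(-45)) − (-9) = -107 → (-107,-13,-45)

-107,-13,-45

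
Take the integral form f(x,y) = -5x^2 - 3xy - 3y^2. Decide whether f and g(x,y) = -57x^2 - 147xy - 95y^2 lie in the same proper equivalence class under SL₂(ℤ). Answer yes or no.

D₁ = -51, D₂ = -51
f is negative-definite; reduce −f:
−f: flip: (5,3,3)→(3,-3,5)
−f: translate: b→3 (≡-3 mod 6), so (3,-3,5)→(3,3,5)
−f: reduced (well bottom): (3,3,5) with a≤c, −a<b≤a
flip sign back: reduced form of f is (-3,-3,-5)
g is negative-definite; reduce −g:
−g: translate: b→33 (≡147 mod 114), so (57,147,95)→(57,33,5)
−g: flip: (57,33,5)→(5,-33,57)
−g: translate: b→-3 (≡-33 mod 10), so (5,-33,57)→(5,-3,3)
−g: flip: (5,-3,3)→(3,3,5)
−g: reduced (well bottom): (3,3,5) with a≤c, −a<b≤a
flip sign back: reduced form of g is (-3,-3,-5)
reduced forms (-3, -3, -5) vs (-3, -3, -5) ⇒ equivalent

yes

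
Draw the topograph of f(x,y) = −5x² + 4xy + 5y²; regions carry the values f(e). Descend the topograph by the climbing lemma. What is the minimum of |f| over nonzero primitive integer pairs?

river: ρ → (5,6,-4)
river: ρ → (-4,10,1)
river: ρ → (1,10,-4)
river: ρ → (-4,6,5)
river: ρ → (5,4,-5)
river: ρ → (-5,6,4)
river: ρ → (4,10,-1)
river: ρ → (-1,10,4)
river: ρ → (4,6,-5)
river: ρ → (-5,4,5)
closes: descent 0, river 10
min |a| on river = 1

1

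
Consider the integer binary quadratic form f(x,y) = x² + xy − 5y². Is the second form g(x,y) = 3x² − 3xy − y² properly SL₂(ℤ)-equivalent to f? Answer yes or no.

D₁ = 21, D₂ = 21
river cycle of f (length 2): (1, 3, -3), (-3, 3, 1)
river cycle of g (length 2): (-1, 3, 3), (3, 3, -1)
cycles differ ⇒ inequivalent

no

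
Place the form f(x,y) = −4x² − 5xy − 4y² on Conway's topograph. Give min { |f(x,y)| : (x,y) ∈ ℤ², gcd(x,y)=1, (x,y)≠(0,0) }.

translate: b→-3 (≡5 mod 8), so (4,5,4)→(4,-3,3)
flip: (4,-3,3)→(3,3,4)
reduced (well bottom): (3,3,4) with a≤c, −a<b≤a
well minimum |f| = |-3| = 3 (negative-definite)

3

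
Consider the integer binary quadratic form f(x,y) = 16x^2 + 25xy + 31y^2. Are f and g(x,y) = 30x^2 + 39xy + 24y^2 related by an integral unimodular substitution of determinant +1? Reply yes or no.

D₁ = -1359, D₂ = -1359
f: translate: b→-7 (≡25 mod 32), so (16,25,31)→(16,-7,22)
f: reduced (well bottom): (16,-7,22) with a≤c, −a<b≤a
g: translate: b→-21 (≡39 mod 60), so (30,39,24)→(30,-21,15)
g: flip: (30,-21,15)→(15,21,30)
g: translate: b→-9 (≡21 mod 30), so (15,21,30)→(15,-9,24)
g: reduced (well bottom): (15,-9,24) with a≤c, −a<b≤a
reduced forms (16, -7, 22) vs (15, -9, 24) ⇒ inequivalent

no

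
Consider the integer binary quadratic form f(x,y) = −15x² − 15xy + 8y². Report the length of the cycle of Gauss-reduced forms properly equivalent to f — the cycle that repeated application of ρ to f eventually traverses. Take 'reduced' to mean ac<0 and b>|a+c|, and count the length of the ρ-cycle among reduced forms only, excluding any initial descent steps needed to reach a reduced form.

D = 705, ⌊√D⌋ = 26
descent: ρ → (8,15,-15)  [lands on river]
river: ρ → (-15,15,8)
river: ρ → (8,17,-13)
river: ρ → (-13,9,12)
river: ρ → (12,15,-10)
river: ρ → (-10,25,2)
river: ρ → (2,23,-22)
river: ρ → (-22,21,3)
river: ρ → (3,21,-22)
river: ρ → (-22,23,2)
river: ρ → (2,25,-10)
river: ρ → (-10,15,12)
river: ρ → (12,9,-13)
river: ρ → (-13,17,8)
ρ-cycle length = 14 (tail of 1 descent step not counted)

14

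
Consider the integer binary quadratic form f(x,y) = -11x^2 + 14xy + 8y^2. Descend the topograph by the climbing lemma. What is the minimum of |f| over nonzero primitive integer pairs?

river: ρ → (8,18,-7)
river: ρ → (-7,10,16)
river: ρ → (16,22,-1)
river: ρ → (-1,22,16)
river: ρ → (16,10,-7)
river: ρ → (-7,18,8)
river: ρ → (8,14,-11)
river: ρ → (-11,8,11)
river: ρ → (11,14,-8)
river: ρ → (-8,18,7)
river: ρ → (7,10,-16)
river: ρ → (-16,22,1)
river: ρ → (1,22,-16)
river: ρ → (-16,10,7)
river: ρ → (7,18,-8)
river: ρ → (-8,14,11)
river: ρ → (11,8,-11)
river: ρ → (-11,14,8)
closes: descent 0, river 18
min |a| on river = 1

1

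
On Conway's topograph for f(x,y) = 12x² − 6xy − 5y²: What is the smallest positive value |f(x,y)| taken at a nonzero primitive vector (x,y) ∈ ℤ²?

descent: ρ → (-5,16,1)  [lands on river]
river: ρ → (1,16,-5)
river: ρ → (-5,14,4)
river: ρ → (4,10,-11)
river: ρ → (-11,12,3)
river: ρ → (3,12,-11)
river: ρ → (-11,10,4)
river: ρ → (4,14,-5)
closes: descent 1, river 8
min |a| on river = 1

1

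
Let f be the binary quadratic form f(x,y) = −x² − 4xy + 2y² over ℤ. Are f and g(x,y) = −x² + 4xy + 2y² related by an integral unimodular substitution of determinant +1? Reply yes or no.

D₁ = 24, D₂ = 24
river cycle of f (length 2): (2, 4, -1), (-1, 4, 2)
river cycle of g (length 2): (2, 4, -1), (-1, 4, 2)
cycles coincide ⇒ equivalent

yes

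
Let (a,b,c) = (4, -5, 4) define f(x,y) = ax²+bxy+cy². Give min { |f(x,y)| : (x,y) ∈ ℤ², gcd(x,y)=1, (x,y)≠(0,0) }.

translate: b→3 (≡-5 mod 8), so (4,-5,4)→(4,3,3)
flip: (4,3,3)→(3,-3,4)
translate: b→3 (≡-3 mod 6), so (3,-3,4)→(3,3,4)
reduced (well bottom): (3,3,4) with a≤c, −a<b≤a
well minimum = a = 3

3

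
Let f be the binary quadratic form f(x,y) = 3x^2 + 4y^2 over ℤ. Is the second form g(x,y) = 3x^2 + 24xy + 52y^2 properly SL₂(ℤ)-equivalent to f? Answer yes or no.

D₁ = -48, D₂ = -48
f: reduced (well bottom): (3,0,4) with a≤c, −a<b≤a
g: translate: b→0 (≡24 mod 6), so (3,24,52)→(3,0,4)
g: reduced (well bottom): (3,0,4) with a≤c, −a<b≤a
reduced forms (3, 0, 4) vs (3, 0, 4) ⇒ equivalent

yes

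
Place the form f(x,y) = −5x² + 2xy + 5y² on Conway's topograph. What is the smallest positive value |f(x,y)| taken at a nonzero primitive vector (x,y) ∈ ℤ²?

river: ρ → (5,8,-2)
river: ρ → (-2,8,5)
river: ρ → (5,2,-5)
river: ρ → (-5,8,2)
river: ρ → (2,8,-5)
river: ρ → (-5,2,5)
closes: descent 0, river 6
min |a| on river = 2

2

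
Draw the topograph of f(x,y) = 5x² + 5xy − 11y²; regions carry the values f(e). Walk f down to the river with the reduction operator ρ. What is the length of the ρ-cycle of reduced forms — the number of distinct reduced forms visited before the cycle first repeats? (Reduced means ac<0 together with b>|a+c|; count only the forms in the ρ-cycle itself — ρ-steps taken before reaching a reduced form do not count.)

D = 245, ⌊√D⌋ = 15
descent: ρ → (-11,-5,5)
descent: ρ → (5,15,-1)  [lands on river]
river: ρ → (-1,15,5)
ρ-cycle length = 2 (tail of 2 descent steps not counted)

2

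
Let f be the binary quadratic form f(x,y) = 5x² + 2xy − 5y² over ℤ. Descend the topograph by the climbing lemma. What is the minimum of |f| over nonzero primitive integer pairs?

river: ρ → (-5,8,2)
river: ρ → (2,8,-5)
river: ρ → (-5,2,5)
river: ρ → (5,8,-2)
river: ρ → (-2,8,5)
river: ρ → (5,2,-5)
closes: descent 0, river 6
min |a| on river = 2

2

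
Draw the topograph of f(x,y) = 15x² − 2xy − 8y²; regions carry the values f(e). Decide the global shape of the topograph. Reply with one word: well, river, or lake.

D = b²−4ac = (-2)² − 4·15·(-8) = 484
D = 22² is a perfect square ⇒ form factors over ℤ ⇒ lakes

lake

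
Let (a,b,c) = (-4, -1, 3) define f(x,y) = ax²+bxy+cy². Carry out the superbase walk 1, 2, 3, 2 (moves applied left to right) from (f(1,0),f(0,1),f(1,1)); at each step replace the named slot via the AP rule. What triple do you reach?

start (-4,3,-2) = (f(1,0),f(0,1),f(1,1))
replace slot 1: 2·(3+(-2)) − (-4) = 6 → (6,3,-2)
replace slot 2: 2·(6+(-2)) − 3 = 5 → (6,5,-2)
replace slot 3: 2·(6+5) − (-2) = 24 → (6,5,24)
replace slot 2: 2·(6+24) − 5 = 55 → (6,55,24)

6,55,24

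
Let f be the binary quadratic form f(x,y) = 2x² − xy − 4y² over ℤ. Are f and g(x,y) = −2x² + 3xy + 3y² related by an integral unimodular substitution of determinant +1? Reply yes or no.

D₁ = 33, D₂ = 33
river cycle of f (length 4): (2, 3, -3), (-3, 3, 2), (2, 5, -1), (-1, 5, 2)
river cycle of g (length 4): (3, 3, -2), (-2, 5, 1), (1, 5, -2), (-2, 3, 3)
cycles differ ⇒ inequivalent

no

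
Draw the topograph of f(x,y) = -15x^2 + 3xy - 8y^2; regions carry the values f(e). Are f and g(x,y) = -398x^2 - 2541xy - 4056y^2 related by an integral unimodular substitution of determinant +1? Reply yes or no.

D₁ = -471, D₂ = -471
f is negative-definite; reduce −f:
−f: flip: (15,-3,8)→(8,3,15)
−f: reduced (well bottom): (8,3,15) with a≤c, −a<b≤a
flip sign back: reduced form of f is (-8,-3,-15)
g is negative-definite; reduce −g:
−g: translate: b→153 (≡2541 mod 796), so (398,2541,4056)→(398,153,15)
−g: flip: (398,153,15)→(15,-153,398)
−g: translate: b→-3 (≡-153 mod 30), so (15,-153,398)→(15,-3,8)
−g: flip: (15,-3,8)→(8,3,15)
−g: reduced (well bottom): (8,3,15) with a≤c, −a<b≤a
flip sign back: reduced form of g is (-8,-3,-15)
reduced forms (-8, -3, -15) vs (-8, -3, -15) ⇒ equivalent

yes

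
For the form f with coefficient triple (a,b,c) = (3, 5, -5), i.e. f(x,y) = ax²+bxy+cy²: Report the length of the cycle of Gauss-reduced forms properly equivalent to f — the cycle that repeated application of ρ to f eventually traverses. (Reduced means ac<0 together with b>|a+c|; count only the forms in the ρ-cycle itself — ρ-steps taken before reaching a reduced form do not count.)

D = 85, ⌊√D⌋ = 9
river: ρ → (-5,5,3)
river: ρ → (3,7,-3)
river: ρ → (-3,5,5)
river: ρ → (5,5,-3)
river: ρ → (-3,7,3)
river: ρ → (3,5,-5)
ρ-cycle length = 6 (tail of 0 descent steps not counted)

6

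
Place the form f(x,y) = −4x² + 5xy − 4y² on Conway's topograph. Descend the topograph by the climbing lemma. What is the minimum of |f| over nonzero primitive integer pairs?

translate: b→3 (≡-5 mod 8), so (4,-5,4)→(4,3,3)
flip: (4,3,3)→(3,-3,4)
translate: b→3 (≡-3 mod 6), so (3,-3,4)→(3,3,4)
reduced (well bottom): (3,3,4) with a≤c, −a<b≤a
well minimum |f| = |-3| = 3 (negative-definite)

3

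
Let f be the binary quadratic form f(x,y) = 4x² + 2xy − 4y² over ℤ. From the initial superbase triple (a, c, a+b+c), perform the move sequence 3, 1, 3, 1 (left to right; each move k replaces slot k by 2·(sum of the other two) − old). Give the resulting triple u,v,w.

start (4,-4,2) = (f(1,0),f(0,1),f(1,1))
replace slot 3: 2·(4+(-4)) − 2 = -2 → (4,-4,-2)
replace slot 1: 2·((-4)+(-2)) − 4 = -16 → (-16,-4,-2)
replace slot 3: 2·((-16)+(-4)) − (-2) = -38 → (-16,-4,-38)
replace slot 1: 2·((-4)+(-38)) − (-16) = -68 → (-68,-4,-38)

-68,-4,-38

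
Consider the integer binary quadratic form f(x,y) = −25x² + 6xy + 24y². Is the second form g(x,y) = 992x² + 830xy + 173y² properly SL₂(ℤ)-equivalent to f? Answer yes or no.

D₁ = 2436, D₂ = 2436
river cycle of f (length 12): (24, 42, -7), (-7, 42, 24), (24, 6, -25), (-25, 44, 5), (5, 46, -16), (-16, 18, 33), (33, 48, -1), (-1, 48, 33), (33, 18, -16), (-16, 46, 5), … (2 more)
river cycle of g (length 12): (24, 42, -7), (-7, 42, 24), (24, 6, -25), (-25, 44, 5), (5, 46, -16), (-16, 18, 33), (33, 48, -1), (-1, 48, 33), (33, 18, -16), (-16, 46, 5), … (2 more)
cycles coincide ⇒ equivalent

yes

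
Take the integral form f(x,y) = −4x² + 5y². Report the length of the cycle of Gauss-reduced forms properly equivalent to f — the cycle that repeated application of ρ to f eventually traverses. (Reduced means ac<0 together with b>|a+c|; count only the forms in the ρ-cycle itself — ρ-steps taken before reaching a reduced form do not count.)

D = 80, ⌊√D⌋ = 8
descent: ρ → (5,0,-4)
descent: ρ → (-4,8,1)  [lands on river]
river: ρ → (1,8,-4)
ρ-cycle length = 2 (tail of 2 descent steps not counted)

2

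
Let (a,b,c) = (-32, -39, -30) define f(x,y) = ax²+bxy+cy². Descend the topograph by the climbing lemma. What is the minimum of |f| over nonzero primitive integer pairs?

translate: b→-25 (≡39 mod 64), so (32,39,30)→(32,-25,23)
flip: (32,-25,23)→(23,25,32)
translate: b→-21 (≡25 mod 46), so (23,25,32)→(23,-21,30)
reduced (well bottom): (23,-21,30) with a≤c, −a<b≤a
well minimum |f| = |-23| = 23 (negative-definite)

23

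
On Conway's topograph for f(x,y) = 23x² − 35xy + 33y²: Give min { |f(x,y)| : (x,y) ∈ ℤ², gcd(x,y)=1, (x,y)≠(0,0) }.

translate: b→11 (≡-35 mod 46), so (23,-35,33)→(23,11,21)
flip: (23,11,21)→(21,-11,23)
reduced (well bottom): (21,-11,23) with a≤c, −a<b≤a
well minimum = a = 21

21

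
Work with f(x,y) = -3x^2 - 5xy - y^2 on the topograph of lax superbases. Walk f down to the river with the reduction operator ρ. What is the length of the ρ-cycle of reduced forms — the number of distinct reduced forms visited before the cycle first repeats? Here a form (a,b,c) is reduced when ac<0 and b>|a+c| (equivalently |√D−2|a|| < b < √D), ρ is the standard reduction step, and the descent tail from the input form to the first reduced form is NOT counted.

D = 13, ⌊√D⌋ = 3
descent: ρ → (-1,3,1)  [lands on river]
river: ρ → (1,3,-1)
ρ-cycle length = 2 (tail of 1 descent step not counted)

2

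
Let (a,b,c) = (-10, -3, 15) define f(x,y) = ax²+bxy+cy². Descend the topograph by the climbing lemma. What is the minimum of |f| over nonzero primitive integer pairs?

descent: ρ → (15,3,-10)
descent: ρ → (-10,17,8)  [lands on river]
river: ρ → (8,15,-12)
river: ρ → (-12,9,11)
river: ρ → (11,13,-10)
river: ρ → (-10,7,14)
river: ρ → (14,21,-3)
river: ρ → (-3,21,14)
river: ρ → (14,7,-10)
river: ρ → (-10,13,11)
river: ρ → (11,9,-12)
river: ρ → (-12,15,8)
river: ρ → (8,17,-10)
river: ρ → (-10,23,2)
river: ρ → (2,21,-21)
river: ρ → (-21,21,2)
river: ρ → (2,23,-10)
closes: descent 2, river 16
min |a| on river = 2

2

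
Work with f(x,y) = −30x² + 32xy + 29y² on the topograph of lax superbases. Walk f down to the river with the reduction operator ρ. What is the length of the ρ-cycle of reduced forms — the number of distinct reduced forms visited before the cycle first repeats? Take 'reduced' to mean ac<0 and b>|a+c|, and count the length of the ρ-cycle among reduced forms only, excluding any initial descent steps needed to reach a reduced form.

D = 4504, ⌊√D⌋ = 67
river: ρ → (29,26,-33)
river: ρ → (-33,40,22)
river: ρ → (22,48,-25)
river: ρ → (-25,52,18)
river: ρ → (18,56,-19)
river: ρ → (-19,58,15)
river: ρ → (15,62,-11)
river: ρ → (-11,48,50)
river: ρ → (50,52,-9)
river: ρ → (-9,56,38)
river: ρ → (38,20,-27)
river: ρ → (-27,34,31)
river: ρ → (31,28,-30)
river: ρ → (-30,32,29)
ρ-cycle length = 14 (tail of 0 descent steps not counted)

14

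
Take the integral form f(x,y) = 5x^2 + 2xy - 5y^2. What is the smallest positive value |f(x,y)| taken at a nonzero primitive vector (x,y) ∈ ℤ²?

river: ρ → (-5,8,2)
river: ρ → (2,8,-5)
river: ρ → (-5,2,5)
river: ρ → (5,8,-2)
river: ρ → (-2,8,5)
river: ρ → (5,2,-5)
closes: descent 0, river 6
min |a| on river = 2

2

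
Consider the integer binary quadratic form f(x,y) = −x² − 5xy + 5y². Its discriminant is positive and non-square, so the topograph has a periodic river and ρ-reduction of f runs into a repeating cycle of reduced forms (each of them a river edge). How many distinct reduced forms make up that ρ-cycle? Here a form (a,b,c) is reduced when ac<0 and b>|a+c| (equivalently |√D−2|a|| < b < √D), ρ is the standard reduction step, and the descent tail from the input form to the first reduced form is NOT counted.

D = 45, ⌊√D⌋ = 6
descent: ρ → (5,5,-1)  [lands on river]
river: ρ → (-1,5,5)
ρ-cycle length = 2 (tail of 1 descent step not counted)

2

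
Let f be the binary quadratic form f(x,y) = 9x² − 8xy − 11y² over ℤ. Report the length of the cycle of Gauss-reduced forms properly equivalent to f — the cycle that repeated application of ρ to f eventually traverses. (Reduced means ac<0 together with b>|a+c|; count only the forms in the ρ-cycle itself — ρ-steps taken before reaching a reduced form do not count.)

D = 460, ⌊√D⌋ = 21
descent: ρ → (-11,8,9)  [lands on river]
river: ρ → (9,10,-10)
river: ρ → (-10,10,9)
river: ρ → (9,8,-11)
river: ρ → (-11,14,6)
river: ρ → (6,10,-15)
river: ρ → (-15,20,1)
river: ρ → (1,20,-15)
river: ρ → (-15,10,6)
river: ρ → (6,14,-11)
ρ-cycle length = 10 (tail of 1 descent step not counted)

10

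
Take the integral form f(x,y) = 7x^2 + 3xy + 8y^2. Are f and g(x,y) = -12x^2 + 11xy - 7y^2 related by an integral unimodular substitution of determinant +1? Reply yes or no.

D₁ = -215, D₂ = -215
f: reduced (well bottom): (7,3,8) with a≤c, −a<b≤a
g is negative-definite; reduce −g:
−g: flip: (12,-11,7)→(7,11,12)
−g: translate: b→-3 (≡11 mod 14), so (7,11,12)→(7,-3,8)
−g: reduced (well bottom): (7,-3,8) with a≤c, −a<b≤a
flip sign back: reduced form of g is (-7,3,-8)
reduced forms (7, 3, 8) vs (-7, 3, -8) ⇒ inequivalent

no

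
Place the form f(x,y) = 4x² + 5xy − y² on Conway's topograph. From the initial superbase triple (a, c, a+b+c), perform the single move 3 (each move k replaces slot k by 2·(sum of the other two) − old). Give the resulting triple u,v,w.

start (4,-1,8) = (f(1,0),f(0,1),f(1,1))
replace slot 3: 2·(4+(-1)) − 8 = -2 → (4,-1,-2)

4,-1,-2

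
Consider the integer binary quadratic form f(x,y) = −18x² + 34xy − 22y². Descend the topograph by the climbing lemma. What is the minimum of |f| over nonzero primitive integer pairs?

translate: b→2 (≡-34 mod 36), so (18,-34,22)→(18,2,6)
flip: (18,2,6)→(6,-2,18)
reduced (well bottom): (6,-2,18) with a≤c, −a<b≤a
well minimum |f| = |-6| = 6 (negative-definite)

6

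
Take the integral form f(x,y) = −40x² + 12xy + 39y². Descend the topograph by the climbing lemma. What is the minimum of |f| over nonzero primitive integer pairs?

river: ρ → (39,66,-13)
river: ρ → (-13,64,44)
river: ρ → (44,24,-33)
river: ρ → (-33,42,35)
river: ρ → (35,28,-40)
river: ρ → (-40,52,23)
river: ρ → (23,40,-52)
river: ρ → (-52,64,11)
river: ρ → (11,68,-40)
river: ρ → (-40,12,39)
closes: descent 0, river 10
min |a| on river = 11

11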